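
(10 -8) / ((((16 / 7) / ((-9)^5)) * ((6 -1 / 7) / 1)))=-2893401 / 328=-8821.34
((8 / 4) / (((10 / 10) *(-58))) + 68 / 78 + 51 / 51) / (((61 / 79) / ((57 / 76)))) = 82081 / 45994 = 1.78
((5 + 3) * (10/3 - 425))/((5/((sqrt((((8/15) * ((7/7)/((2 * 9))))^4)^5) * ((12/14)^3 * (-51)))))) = 288635224064/25542772825688876953125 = 0.00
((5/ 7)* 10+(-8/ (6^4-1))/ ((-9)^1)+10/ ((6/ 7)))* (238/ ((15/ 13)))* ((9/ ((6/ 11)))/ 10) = 532955423/ 83250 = 6401.87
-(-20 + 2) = 18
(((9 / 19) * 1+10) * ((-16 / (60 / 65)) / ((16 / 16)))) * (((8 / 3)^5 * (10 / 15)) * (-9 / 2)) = 339083264 / 4617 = 73442.34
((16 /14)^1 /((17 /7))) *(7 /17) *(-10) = -560 /289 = -1.94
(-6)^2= 36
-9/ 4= -2.25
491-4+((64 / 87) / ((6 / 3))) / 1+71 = 48578 / 87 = 558.37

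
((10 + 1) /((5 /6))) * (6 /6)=66 /5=13.20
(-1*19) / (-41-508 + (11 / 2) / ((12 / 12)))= 0.03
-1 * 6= -6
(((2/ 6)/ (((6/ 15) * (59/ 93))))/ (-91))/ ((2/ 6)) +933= 10018089/ 10738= 932.96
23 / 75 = 0.31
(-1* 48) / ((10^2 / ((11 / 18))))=-22 / 75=-0.29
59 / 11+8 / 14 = 457 / 77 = 5.94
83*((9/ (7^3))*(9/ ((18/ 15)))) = 11205/ 686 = 16.33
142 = 142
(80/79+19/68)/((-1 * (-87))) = 6941/467364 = 0.01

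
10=10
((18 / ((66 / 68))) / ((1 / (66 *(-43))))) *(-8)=421056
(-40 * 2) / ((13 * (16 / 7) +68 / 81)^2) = -1607445 / 18757561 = -0.09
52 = 52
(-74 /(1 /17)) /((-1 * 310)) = 629 /155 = 4.06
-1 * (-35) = 35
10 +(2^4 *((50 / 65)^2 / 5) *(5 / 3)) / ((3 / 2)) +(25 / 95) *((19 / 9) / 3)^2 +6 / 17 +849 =1804522744 / 2094417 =861.59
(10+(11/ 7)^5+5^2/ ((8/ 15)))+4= 9473417/ 134456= 70.46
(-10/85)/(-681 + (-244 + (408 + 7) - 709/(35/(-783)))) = -70/9134049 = -0.00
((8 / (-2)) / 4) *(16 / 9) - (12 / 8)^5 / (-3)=217 / 288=0.75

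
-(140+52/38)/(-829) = 0.17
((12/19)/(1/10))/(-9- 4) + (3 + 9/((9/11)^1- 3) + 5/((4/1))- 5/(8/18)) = -22943/1976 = -11.61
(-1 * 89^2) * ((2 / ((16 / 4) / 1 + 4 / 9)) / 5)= -71289 / 100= -712.89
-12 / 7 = -1.71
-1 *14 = -14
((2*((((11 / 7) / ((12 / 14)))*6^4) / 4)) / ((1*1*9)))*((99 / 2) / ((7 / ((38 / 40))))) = 62073 / 70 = 886.76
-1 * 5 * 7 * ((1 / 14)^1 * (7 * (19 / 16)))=-665 / 32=-20.78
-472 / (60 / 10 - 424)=236 / 209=1.13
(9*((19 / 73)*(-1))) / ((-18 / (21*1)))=399 / 146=2.73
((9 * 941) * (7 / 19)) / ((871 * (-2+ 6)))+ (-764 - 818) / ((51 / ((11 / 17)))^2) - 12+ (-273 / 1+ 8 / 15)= -70614151999541 / 248794025220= -283.83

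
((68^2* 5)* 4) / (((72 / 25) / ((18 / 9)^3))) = 2312000 / 9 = 256888.89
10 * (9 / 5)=18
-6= -6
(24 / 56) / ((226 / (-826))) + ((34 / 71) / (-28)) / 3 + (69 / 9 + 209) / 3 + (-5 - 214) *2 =-371353229 / 1010898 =-367.35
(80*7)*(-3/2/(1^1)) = -840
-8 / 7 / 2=-4 / 7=-0.57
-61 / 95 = -0.64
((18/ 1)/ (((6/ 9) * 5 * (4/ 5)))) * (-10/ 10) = -27/ 4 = -6.75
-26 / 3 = -8.67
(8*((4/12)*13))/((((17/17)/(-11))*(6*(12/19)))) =-2717/27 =-100.63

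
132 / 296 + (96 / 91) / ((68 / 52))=11031 / 8806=1.25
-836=-836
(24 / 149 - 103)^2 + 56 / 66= 10576.69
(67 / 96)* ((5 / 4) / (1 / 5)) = 1675 / 384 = 4.36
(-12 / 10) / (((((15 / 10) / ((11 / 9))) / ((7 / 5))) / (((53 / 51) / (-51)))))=16324 / 585225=0.03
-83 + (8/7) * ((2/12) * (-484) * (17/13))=-55571/273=-203.56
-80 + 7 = -73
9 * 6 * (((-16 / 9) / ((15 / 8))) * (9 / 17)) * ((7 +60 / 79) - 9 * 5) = 1009.44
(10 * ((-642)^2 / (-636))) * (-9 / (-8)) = -1545615 / 212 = -7290.64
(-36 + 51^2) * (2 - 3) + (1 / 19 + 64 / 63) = -3069026 / 1197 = -2563.93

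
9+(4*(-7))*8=-215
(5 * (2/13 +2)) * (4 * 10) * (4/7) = 3200/13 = 246.15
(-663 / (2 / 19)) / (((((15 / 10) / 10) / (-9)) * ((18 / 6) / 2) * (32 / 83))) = 653469.38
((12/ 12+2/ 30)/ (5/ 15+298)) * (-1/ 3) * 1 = -16/ 13425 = -0.00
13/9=1.44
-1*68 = -68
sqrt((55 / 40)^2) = 11 / 8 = 1.38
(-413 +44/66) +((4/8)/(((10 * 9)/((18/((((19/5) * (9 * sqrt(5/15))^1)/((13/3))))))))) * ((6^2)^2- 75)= -1237/3 +5291 * sqrt(3)/342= -385.54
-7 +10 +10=13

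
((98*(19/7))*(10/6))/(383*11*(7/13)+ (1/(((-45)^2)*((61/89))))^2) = 43969696509375/224993115104924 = 0.20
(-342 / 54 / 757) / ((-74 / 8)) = 76 / 84027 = 0.00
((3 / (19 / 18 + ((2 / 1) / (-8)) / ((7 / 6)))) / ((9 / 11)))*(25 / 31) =5775 / 1643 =3.51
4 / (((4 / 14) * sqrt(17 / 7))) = 14 * sqrt(119) / 17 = 8.98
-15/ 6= -5/ 2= -2.50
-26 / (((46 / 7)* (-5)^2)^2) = -637 / 661250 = -0.00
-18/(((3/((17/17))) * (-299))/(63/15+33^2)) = 32796/1495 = 21.94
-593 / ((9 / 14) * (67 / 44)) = -365288 / 603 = -605.78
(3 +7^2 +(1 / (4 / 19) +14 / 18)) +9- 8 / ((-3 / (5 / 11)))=26825 / 396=67.74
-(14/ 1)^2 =-196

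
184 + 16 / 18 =1664 / 9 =184.89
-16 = -16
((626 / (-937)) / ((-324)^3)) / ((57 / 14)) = 2191 / 454139717904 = 0.00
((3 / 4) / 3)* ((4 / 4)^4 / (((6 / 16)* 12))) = 1 / 18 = 0.06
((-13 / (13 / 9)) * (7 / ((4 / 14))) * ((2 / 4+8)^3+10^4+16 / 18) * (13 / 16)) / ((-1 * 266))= 69549571 / 9728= 7149.42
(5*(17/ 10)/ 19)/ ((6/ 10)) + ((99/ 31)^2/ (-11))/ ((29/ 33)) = -983077/ 3177066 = -0.31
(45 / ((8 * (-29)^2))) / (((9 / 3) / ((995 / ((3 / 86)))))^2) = 9152781125 / 15138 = 604622.88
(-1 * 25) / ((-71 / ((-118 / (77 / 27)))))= -79650 / 5467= -14.57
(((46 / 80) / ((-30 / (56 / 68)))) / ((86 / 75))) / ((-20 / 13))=0.01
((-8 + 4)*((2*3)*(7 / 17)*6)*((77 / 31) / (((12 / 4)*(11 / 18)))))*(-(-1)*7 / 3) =-98784 / 527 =-187.45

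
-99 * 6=-594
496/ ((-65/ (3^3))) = -13392/ 65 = -206.03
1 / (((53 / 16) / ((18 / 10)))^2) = 20736 / 70225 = 0.30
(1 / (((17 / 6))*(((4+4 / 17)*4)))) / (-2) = -1 / 96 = -0.01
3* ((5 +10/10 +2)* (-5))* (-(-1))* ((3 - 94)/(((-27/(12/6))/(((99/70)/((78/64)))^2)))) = -495616/455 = -1089.27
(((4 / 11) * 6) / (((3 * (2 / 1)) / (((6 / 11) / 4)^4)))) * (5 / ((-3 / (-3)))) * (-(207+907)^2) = -125650845 / 161051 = -780.19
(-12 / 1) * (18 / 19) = -216 / 19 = -11.37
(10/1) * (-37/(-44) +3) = 845/22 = 38.41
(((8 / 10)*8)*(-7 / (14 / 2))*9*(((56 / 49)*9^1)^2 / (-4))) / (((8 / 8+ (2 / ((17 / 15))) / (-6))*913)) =528768 / 223685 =2.36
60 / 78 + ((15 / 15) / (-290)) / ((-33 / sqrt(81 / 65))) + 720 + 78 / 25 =3 * sqrt(65) / 207350 + 235264 / 325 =723.89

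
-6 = -6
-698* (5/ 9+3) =-22336/ 9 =-2481.78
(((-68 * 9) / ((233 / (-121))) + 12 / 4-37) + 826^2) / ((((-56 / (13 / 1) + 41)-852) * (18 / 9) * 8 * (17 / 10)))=-1722894745 / 55976852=-30.78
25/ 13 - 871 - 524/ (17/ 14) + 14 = -284340/ 221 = -1286.61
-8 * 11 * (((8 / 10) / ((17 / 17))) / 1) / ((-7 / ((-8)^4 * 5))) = 1441792 / 7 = 205970.29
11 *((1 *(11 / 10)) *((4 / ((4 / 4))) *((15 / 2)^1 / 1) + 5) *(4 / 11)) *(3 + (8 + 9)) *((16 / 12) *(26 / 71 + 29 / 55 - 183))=-53097408 / 71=-747850.82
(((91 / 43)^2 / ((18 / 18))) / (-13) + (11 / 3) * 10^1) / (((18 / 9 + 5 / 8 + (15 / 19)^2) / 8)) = 4654970816 / 52036407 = 89.46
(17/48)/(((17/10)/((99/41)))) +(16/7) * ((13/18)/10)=69031/103320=0.67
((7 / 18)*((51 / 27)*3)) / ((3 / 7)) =833 / 162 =5.14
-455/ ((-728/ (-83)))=-415/ 8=-51.88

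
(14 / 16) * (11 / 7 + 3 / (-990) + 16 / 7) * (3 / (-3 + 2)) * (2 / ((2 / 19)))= -169157 / 880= -192.22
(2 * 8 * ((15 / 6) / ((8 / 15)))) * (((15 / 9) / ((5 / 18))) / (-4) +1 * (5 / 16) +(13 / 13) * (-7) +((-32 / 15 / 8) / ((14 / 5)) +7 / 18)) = -198925 / 336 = -592.04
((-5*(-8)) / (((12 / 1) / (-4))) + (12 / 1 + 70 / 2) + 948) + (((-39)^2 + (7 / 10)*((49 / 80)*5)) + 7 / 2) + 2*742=1916309 / 480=3992.31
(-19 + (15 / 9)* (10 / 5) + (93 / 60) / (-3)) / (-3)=971 / 180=5.39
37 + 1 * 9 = 46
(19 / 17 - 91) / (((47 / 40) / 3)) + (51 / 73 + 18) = -12294645 / 58327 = -210.79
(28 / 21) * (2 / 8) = 0.33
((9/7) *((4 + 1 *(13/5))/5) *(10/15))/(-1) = -198/175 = -1.13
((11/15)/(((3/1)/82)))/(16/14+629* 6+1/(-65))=7462/1405377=0.01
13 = 13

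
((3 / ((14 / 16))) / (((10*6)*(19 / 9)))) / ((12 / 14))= 3 / 95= 0.03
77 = 77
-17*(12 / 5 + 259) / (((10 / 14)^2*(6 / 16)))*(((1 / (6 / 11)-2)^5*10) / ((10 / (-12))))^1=-1088731 / 30375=-35.84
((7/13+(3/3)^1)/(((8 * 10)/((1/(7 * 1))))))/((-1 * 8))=-1/2912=-0.00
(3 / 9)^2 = 1 / 9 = 0.11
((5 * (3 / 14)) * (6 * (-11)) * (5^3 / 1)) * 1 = -61875 / 7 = -8839.29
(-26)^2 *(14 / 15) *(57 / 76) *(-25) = -11830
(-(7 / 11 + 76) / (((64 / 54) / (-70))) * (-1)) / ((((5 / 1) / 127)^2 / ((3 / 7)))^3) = -2578561112103380883 / 26950000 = -95679447573.41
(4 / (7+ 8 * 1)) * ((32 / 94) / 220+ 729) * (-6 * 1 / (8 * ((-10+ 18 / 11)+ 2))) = 22.91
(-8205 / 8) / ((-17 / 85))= 41025 / 8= 5128.12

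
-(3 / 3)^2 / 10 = -1 / 10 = -0.10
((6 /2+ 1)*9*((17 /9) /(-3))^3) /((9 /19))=-373388 /19683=-18.97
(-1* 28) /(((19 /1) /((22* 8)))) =-4928 /19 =-259.37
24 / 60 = 2 / 5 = 0.40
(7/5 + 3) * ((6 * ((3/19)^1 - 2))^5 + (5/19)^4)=-1797004387750/2476099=-725740.12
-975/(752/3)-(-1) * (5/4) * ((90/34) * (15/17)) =-210825/217328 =-0.97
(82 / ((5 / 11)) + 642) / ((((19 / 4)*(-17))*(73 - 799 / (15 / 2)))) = 49344 / 162469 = 0.30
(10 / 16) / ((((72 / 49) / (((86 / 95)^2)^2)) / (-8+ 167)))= 8878626197 / 195481500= 45.42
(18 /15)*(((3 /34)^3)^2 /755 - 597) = -2088892255335093 /2915818335200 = -716.40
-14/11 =-1.27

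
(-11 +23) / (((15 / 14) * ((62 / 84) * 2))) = 7.59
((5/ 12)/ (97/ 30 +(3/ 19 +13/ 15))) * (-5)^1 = -2375/ 4854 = -0.49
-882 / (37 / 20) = -17640 / 37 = -476.76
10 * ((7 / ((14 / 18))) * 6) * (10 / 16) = 675 / 2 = 337.50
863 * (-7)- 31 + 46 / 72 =-6071.36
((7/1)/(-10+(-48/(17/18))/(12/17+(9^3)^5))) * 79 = -55.30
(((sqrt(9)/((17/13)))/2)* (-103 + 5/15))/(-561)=182/867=0.21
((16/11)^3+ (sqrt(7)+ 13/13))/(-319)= -5427/424589 - sqrt(7)/319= -0.02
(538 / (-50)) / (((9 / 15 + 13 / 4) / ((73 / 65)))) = -78548 / 25025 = -3.14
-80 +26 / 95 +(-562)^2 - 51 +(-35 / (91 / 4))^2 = 315715.64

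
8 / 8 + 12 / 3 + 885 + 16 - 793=113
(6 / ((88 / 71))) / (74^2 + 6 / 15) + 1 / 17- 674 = -13803467151 / 20481736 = -673.94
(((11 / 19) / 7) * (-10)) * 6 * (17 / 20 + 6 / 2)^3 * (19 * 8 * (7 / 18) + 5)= -413944993 / 22800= -18155.48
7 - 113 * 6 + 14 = -657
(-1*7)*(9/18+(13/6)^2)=-1309/36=-36.36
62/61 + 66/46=3439/1403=2.45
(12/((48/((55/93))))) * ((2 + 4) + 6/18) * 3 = 1045/372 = 2.81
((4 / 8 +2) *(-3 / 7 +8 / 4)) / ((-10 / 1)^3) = -0.00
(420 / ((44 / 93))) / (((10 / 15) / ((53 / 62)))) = 50085 / 44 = 1138.30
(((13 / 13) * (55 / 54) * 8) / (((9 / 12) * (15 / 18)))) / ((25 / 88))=30976 / 675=45.89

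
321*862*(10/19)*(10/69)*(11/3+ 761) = 21158479600/1311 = 16139191.15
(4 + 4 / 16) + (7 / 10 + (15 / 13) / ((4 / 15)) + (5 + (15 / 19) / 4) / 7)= 346471 / 34580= 10.02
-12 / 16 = -3 / 4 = -0.75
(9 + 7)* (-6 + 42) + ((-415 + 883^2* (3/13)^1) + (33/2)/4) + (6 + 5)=18730853/104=180104.36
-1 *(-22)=22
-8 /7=-1.14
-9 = -9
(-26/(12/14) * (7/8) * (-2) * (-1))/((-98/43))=559/24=23.29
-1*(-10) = 10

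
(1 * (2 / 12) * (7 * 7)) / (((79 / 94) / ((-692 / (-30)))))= 796838 / 3555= 224.15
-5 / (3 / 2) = -10 / 3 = -3.33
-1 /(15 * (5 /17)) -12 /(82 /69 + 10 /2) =-69359 /32025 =-2.17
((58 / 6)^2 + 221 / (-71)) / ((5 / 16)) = 289.06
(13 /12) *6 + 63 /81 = 131 /18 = 7.28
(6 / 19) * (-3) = -18 / 19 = -0.95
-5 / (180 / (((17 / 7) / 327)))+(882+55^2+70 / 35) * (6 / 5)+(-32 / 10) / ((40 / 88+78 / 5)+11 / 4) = 380728743727 / 81167940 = 4690.63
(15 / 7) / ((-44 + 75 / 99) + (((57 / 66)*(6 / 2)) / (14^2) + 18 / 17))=-471240 / 9273773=-0.05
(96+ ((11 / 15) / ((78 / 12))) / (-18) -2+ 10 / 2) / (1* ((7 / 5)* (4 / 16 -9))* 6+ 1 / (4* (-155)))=-21543016 / 15995421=-1.35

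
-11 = -11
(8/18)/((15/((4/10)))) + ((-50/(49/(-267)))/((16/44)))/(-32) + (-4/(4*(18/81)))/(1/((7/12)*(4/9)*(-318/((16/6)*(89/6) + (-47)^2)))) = -2902064033/124891200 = -23.24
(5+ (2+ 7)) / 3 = 14 / 3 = 4.67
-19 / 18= -1.06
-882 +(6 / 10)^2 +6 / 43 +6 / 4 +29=-1829651 / 2150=-851.00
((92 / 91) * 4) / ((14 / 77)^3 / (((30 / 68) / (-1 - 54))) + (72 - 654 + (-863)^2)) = 133584 / 24582704419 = 0.00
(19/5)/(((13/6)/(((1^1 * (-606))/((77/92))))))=-6355728/5005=-1269.88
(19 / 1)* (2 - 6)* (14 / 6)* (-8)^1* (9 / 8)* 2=3192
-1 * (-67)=67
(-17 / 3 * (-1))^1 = 17 / 3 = 5.67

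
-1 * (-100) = 100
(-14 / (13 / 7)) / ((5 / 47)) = -4606 / 65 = -70.86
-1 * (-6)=6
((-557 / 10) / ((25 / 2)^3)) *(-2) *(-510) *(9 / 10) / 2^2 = -511326 / 78125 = -6.54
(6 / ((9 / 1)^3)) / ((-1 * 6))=-1 / 729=-0.00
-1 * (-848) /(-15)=-848 /15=-56.53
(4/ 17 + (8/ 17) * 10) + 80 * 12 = 16404/ 17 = 964.94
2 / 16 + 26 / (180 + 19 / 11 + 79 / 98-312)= -0.08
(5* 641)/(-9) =-3205/9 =-356.11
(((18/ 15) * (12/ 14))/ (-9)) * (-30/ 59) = 24/ 413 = 0.06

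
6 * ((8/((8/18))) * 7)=756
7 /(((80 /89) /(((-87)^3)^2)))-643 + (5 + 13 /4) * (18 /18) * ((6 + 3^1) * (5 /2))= 270149123192017 /80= 3376864039900.21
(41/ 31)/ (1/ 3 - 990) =-123/ 92039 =-0.00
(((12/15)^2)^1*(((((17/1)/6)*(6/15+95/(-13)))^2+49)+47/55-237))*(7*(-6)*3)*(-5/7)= 11284.40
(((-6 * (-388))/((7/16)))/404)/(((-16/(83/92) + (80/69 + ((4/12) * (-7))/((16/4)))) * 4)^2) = 0.00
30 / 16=15 / 8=1.88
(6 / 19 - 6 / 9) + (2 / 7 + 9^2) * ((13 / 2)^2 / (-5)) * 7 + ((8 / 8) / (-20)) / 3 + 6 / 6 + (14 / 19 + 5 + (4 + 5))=-1365914 / 285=-4792.68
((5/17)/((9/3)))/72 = 5/3672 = 0.00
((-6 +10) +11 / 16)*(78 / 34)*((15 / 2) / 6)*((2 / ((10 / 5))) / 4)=14625 / 4352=3.36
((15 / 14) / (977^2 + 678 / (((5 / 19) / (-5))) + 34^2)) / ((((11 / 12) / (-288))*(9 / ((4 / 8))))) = -1440 / 72595831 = -0.00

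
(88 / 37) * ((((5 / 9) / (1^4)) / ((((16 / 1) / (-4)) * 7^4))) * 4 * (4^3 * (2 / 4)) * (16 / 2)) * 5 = -563200 / 799533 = -0.70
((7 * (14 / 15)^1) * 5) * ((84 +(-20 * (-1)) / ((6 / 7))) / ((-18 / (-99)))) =173558 / 9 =19284.22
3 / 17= 0.18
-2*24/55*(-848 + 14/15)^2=-2583078976/4125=-626200.96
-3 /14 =-0.21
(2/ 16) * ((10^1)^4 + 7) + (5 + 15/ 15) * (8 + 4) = 10583/ 8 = 1322.88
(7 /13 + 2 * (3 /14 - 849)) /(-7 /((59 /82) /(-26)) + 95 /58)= -528459460 /79278927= -6.67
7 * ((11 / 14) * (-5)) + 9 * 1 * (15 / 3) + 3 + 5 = 51 / 2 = 25.50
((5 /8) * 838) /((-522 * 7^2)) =-2095 /102312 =-0.02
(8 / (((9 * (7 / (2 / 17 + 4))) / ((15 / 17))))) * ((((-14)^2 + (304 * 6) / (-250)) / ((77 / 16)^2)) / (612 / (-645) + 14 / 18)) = -12463521792 / 567162211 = -21.98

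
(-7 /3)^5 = -16807 /243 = -69.16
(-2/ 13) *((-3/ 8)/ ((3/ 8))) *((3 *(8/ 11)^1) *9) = 432/ 143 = 3.02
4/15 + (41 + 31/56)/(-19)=-30649/15960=-1.92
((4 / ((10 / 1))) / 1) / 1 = 2 / 5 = 0.40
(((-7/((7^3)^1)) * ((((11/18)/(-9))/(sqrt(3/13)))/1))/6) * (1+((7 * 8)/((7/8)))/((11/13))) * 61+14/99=14/99+17141 * sqrt(39)/47628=2.39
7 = 7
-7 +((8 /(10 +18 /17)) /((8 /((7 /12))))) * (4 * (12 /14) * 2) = -312 /47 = -6.64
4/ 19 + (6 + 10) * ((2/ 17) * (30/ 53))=21844/ 17119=1.28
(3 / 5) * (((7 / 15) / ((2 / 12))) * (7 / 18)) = 49 / 75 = 0.65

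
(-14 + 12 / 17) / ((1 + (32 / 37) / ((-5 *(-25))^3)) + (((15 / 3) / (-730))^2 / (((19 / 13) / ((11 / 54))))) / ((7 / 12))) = -208357946507812500 / 15673125496789169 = -13.29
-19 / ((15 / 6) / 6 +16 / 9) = -684 / 79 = -8.66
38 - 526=-488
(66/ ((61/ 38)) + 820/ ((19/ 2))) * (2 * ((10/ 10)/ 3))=295384/ 3477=84.95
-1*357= -357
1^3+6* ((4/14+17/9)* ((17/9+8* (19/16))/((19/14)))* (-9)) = -56113/57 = -984.44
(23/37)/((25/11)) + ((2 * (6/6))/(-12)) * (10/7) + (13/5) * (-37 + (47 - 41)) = -1564967/19425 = -80.56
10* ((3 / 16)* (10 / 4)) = 75 / 16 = 4.69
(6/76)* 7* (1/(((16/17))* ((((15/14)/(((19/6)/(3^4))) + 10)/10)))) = 2499/15920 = 0.16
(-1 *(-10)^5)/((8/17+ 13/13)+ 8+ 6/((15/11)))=8500000/1179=7209.50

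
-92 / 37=-2.49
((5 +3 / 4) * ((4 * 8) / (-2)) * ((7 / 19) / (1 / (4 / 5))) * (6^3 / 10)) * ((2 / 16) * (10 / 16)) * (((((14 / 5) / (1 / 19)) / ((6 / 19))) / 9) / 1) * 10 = -42826 / 5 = -8565.20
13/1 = 13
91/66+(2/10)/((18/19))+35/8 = 23621/3960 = 5.96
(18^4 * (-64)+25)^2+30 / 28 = 631923916354109 / 14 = 45137422596722.07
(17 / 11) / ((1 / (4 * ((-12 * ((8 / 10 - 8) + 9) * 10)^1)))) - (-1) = -14677 / 11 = -1334.27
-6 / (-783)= 2 / 261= 0.01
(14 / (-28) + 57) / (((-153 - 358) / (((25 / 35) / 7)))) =-565 / 50078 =-0.01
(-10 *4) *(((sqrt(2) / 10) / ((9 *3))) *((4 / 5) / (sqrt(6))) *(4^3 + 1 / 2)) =-344 *sqrt(3) / 135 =-4.41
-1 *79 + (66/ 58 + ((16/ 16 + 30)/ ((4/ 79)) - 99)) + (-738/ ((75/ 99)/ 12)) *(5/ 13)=-30617943/ 7540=-4060.74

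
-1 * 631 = -631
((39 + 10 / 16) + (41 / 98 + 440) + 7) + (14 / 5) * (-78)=526541 / 1960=268.64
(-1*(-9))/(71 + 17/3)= 27/230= 0.12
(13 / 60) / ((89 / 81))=351 / 1780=0.20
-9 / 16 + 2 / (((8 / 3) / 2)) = 15 / 16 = 0.94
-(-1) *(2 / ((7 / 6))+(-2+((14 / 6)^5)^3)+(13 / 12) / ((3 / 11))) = 132933203404471 / 401769396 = 330869.41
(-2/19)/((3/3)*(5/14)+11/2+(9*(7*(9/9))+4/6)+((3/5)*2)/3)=-105/69749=-0.00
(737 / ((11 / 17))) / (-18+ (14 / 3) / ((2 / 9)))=1139 / 3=379.67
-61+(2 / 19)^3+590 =3628419 / 6859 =529.00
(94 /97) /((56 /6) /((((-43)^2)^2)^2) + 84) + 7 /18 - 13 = -16199004034335152861 /1285678654135567020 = -12.60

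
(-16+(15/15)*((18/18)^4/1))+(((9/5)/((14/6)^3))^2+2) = -38176876/2941225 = -12.98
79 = 79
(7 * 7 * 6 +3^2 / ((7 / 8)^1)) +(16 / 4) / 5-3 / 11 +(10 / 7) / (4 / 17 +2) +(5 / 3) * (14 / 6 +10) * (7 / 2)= 49691801 / 131670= 377.40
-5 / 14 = -0.36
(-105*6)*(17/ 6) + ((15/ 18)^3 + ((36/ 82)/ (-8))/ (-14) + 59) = -53481037/ 30996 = -1725.42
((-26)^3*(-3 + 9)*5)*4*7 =-14763840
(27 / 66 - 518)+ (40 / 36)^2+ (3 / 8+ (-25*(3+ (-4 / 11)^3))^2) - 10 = 5648190001055 / 1147971528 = 4920.15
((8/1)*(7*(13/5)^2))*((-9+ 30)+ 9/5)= 1078896/125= 8631.17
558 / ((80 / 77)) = 537.08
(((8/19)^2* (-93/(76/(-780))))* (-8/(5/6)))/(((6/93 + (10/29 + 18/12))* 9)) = -2225952768/23546947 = -94.53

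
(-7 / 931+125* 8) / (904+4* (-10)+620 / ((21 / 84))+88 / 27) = 3590973 / 12020008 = 0.30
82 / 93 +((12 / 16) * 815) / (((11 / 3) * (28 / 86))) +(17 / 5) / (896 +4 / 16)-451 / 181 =31623030973843 / 61955539800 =510.41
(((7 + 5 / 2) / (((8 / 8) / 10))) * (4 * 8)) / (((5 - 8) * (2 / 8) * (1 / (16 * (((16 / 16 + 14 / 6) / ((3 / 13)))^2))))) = -3288064000 / 243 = -13531127.57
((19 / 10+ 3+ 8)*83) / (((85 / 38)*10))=203433 / 4250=47.87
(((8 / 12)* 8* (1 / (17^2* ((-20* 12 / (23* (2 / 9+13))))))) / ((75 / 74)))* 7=-83398 / 516375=-0.16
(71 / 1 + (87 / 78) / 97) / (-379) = -179091 / 955838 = -0.19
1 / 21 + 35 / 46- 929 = -928.19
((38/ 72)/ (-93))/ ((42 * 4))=-19/ 562464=-0.00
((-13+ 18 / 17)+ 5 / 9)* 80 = -910.85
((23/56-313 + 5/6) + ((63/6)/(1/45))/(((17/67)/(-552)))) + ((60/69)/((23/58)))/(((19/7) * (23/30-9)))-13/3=-2430208370222729/2363432344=-1028253.83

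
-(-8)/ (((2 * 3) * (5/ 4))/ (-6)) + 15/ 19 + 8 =227/ 95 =2.39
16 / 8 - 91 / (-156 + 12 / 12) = 401 / 155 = 2.59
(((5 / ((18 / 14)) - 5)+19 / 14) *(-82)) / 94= -1271 / 5922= -0.21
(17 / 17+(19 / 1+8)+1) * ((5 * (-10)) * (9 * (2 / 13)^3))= -104400 / 2197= -47.52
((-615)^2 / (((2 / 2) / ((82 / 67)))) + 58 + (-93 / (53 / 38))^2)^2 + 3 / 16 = 123811875571654726454443 / 566725907344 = 218468705889.78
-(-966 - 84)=1050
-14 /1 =-14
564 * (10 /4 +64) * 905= 33942930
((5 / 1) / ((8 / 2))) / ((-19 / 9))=-45 / 76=-0.59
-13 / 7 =-1.86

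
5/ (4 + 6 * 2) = 5/ 16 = 0.31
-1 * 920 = -920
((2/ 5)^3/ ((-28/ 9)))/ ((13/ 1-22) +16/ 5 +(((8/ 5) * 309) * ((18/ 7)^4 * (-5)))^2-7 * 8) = -4941258/ 2805858267174453425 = -0.00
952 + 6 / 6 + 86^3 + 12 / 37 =23569345 / 37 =637009.32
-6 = -6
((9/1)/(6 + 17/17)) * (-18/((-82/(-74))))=-20.89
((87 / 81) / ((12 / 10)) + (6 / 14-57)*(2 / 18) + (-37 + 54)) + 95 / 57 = 15055 / 1134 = 13.28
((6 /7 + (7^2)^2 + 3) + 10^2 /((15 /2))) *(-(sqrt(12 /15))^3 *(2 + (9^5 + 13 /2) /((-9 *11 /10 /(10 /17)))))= 6068119.37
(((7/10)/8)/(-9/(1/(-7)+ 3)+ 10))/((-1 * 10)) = -7/5480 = -0.00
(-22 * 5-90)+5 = -195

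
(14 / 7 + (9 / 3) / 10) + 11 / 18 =2.91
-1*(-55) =55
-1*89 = -89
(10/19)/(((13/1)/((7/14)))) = 5/247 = 0.02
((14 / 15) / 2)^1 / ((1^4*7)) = 1 / 15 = 0.07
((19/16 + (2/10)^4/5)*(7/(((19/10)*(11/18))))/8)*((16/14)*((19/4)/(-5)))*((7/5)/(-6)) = 0.23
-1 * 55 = -55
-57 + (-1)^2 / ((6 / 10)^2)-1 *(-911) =7711 / 9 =856.78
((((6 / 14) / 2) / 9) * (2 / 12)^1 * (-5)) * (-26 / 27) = 65 / 3402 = 0.02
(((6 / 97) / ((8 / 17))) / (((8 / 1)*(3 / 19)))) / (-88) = -323 / 273152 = -0.00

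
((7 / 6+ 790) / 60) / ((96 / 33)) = 52217 / 11520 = 4.53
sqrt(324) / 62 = 0.29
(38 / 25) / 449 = 38 / 11225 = 0.00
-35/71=-0.49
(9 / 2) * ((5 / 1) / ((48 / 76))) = 285 / 8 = 35.62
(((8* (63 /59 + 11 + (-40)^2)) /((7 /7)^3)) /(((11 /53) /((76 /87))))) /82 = 510814848 /771661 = 661.97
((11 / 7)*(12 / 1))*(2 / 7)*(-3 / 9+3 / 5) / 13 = 352 / 3185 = 0.11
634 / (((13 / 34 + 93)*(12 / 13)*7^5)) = 70057 / 160086675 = 0.00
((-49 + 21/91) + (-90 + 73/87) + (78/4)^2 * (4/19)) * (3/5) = -248746/7163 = -34.73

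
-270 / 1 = -270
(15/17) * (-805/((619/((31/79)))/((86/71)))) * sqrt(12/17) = -64383900 * sqrt(51)/1003399619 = -0.46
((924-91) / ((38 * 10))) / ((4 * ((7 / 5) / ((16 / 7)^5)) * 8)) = 139264 / 45619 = 3.05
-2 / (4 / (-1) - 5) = 2 / 9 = 0.22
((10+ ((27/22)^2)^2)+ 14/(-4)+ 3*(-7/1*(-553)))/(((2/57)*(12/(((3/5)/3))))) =51726911627/9370240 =5520.34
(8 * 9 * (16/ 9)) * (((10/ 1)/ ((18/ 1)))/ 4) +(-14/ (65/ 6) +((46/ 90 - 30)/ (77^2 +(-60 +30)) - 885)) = -599437414/ 690183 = -868.52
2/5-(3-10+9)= -8/5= -1.60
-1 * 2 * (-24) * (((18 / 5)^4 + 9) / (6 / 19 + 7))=100868112 / 86875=1161.07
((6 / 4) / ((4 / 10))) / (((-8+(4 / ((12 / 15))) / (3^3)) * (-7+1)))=135 / 1688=0.08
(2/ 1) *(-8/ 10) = -8/ 5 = -1.60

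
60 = 60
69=69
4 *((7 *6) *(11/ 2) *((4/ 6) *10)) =6160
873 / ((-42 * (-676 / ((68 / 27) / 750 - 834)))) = -102386119 / 3992625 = -25.64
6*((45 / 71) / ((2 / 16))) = 2160 / 71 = 30.42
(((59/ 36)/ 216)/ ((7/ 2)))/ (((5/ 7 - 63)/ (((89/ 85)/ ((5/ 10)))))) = -5251/ 72044640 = -0.00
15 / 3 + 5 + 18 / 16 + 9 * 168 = 1523.12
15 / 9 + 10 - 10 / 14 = 230 / 21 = 10.95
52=52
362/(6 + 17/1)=362/23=15.74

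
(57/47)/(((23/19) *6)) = 361/2162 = 0.17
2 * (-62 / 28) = -31 / 7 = -4.43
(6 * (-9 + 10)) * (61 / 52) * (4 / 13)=366 / 169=2.17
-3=-3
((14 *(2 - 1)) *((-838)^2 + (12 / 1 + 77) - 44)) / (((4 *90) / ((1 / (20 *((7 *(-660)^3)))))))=-702289 / 1034985600000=-0.00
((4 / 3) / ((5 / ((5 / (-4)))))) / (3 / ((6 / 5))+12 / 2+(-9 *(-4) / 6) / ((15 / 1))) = -10 / 267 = -0.04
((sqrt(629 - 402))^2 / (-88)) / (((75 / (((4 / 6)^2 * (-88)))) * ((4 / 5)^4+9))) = 22700 / 158787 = 0.14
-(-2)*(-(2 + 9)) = -22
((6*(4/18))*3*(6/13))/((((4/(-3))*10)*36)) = -1/260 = -0.00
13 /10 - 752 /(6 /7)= -26281 /30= -876.03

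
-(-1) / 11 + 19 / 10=1.99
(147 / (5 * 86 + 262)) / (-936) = -49 / 215904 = -0.00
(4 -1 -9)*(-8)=48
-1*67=-67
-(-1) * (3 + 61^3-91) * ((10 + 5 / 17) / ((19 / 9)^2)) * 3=9648624825 / 6137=1572205.45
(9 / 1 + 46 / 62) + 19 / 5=2099 / 155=13.54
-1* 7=-7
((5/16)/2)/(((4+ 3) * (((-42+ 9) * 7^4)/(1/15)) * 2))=-1/106489152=-0.00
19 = 19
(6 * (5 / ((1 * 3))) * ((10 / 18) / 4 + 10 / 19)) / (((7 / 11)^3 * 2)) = 432575 / 33516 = 12.91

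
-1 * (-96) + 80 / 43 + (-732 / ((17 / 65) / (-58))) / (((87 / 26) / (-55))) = -1950391264 / 731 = -2668113.90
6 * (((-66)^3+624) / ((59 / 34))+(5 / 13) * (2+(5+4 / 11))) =-8368486614 / 8437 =-991879.41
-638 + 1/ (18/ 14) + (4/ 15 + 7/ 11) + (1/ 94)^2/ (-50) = -27831456179/ 43738200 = -636.32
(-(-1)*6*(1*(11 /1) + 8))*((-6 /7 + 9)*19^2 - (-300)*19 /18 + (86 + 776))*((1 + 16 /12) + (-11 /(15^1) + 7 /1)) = 141313222 /35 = 4037520.63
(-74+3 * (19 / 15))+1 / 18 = -6313 / 90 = -70.14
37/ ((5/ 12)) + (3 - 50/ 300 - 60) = 949/ 30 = 31.63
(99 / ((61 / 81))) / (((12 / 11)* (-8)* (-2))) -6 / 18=84305 / 11712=7.20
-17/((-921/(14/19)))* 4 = 952/17499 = 0.05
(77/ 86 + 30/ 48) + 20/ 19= 16817/ 6536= 2.57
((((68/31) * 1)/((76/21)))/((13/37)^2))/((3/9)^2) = 4398597/99541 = 44.19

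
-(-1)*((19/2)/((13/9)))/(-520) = -171/13520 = -0.01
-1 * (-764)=764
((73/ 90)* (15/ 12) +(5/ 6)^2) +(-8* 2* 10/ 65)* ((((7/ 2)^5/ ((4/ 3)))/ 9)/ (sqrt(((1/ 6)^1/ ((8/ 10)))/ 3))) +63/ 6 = 293/ 24 -16807* sqrt(10)/ 130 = -396.63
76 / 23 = 3.30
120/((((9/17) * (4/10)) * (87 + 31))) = 850/177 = 4.80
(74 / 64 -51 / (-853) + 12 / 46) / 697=22615 / 10672736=0.00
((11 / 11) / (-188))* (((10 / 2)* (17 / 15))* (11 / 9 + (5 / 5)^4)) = -85 / 1269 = -0.07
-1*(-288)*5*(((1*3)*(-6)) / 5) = -5184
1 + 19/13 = 32/13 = 2.46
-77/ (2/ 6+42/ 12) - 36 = -1290/ 23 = -56.09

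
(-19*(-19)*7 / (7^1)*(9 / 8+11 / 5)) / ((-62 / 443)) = -21269759 / 2480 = -8576.52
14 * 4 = 56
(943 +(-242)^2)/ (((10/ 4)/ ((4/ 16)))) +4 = 59547/ 10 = 5954.70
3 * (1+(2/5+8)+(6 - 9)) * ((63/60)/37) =504/925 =0.54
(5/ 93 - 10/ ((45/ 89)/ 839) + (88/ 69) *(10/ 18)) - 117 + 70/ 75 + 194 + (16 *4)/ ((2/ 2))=-1583477522/ 96255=-16450.86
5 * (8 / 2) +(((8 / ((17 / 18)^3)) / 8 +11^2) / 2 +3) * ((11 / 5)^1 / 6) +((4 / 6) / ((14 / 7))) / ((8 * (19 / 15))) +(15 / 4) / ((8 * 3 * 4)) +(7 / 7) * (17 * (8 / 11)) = 110278280059 / 1971488640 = 55.94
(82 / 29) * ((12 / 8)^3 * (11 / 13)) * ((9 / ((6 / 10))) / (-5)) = -36531 / 1508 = -24.22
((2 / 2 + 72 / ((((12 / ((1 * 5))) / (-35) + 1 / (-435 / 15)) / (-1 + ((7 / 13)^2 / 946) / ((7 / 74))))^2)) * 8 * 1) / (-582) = -47098372624165346404 / 508618388375130891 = -92.60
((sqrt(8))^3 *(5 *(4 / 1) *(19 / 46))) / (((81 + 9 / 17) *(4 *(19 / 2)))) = 680 *sqrt(2) / 15939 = 0.06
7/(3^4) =7/81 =0.09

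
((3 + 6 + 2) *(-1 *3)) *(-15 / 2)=495 / 2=247.50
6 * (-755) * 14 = -63420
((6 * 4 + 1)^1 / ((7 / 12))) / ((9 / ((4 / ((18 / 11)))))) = 2200 / 189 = 11.64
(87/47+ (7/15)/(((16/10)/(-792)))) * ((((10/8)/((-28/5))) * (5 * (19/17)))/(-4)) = -12789375/178976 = -71.46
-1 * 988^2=-976144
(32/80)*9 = 18/5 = 3.60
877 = 877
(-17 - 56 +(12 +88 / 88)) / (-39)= 20 / 13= 1.54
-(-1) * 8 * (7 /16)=7 /2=3.50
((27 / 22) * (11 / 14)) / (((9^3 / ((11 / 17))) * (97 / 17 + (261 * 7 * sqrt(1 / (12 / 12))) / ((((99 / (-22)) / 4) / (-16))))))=11 / 334019700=0.00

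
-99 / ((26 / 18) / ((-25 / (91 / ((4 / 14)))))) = 5.38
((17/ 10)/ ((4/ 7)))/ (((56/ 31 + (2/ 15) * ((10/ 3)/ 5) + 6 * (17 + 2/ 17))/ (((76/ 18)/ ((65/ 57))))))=9702597/ 92137240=0.11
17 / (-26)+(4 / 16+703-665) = 1955 / 52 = 37.60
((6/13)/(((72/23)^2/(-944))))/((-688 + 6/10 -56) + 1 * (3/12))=312110/5216913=0.06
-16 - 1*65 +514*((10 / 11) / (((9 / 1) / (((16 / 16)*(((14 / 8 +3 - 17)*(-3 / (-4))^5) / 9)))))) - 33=-1472991 / 11264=-130.77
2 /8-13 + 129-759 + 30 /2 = -2511 /4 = -627.75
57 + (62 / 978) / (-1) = 27842 / 489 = 56.94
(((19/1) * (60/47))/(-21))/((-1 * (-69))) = -0.02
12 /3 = 4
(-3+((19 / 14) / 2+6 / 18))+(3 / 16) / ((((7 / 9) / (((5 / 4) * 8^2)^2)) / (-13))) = -1684967 / 84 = -20059.13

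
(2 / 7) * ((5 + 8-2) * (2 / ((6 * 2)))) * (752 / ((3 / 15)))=41360 / 21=1969.52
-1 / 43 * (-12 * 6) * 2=3.35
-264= -264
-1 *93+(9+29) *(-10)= -473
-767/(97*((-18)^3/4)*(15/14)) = 5369/1060695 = 0.01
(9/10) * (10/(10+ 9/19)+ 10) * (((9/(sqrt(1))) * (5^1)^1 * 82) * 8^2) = 2328371.46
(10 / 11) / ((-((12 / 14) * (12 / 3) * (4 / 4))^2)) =-0.08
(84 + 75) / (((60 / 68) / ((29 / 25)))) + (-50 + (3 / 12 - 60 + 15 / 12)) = 25133 / 250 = 100.53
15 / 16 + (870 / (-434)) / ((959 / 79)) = 2571705 / 3329648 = 0.77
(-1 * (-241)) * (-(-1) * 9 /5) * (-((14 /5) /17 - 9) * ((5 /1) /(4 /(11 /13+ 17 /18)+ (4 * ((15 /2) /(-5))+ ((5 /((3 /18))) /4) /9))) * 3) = -12285307098 /626705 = -19603.01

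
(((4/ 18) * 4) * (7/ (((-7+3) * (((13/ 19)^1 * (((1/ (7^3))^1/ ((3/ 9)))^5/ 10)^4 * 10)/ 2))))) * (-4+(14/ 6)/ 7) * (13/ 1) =2972943929048275933865445332660770968372286839340277852000/ 94143178827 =31578962661877356769206060000000000000000000000.00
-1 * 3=-3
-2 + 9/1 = 7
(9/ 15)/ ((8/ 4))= 0.30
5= 5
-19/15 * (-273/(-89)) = -3.89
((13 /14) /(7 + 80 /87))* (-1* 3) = -261 /742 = -0.35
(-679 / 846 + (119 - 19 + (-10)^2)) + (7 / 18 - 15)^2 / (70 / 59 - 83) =14450309969 / 73505556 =196.59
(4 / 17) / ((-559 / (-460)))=1840 / 9503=0.19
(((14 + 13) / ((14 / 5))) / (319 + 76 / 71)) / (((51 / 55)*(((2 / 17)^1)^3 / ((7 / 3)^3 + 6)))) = 1128545 / 3024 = 373.20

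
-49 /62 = -0.79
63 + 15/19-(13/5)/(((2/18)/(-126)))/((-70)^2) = 2141007/33250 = 64.39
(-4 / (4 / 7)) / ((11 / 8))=-5.09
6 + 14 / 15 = 104 / 15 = 6.93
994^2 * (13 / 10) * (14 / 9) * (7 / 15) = 629378932 / 675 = 932413.23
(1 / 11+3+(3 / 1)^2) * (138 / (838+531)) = 1.22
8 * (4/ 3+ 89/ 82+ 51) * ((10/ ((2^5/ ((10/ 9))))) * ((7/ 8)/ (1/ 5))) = 11498375/ 17712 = 649.19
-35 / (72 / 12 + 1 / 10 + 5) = -350 / 111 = -3.15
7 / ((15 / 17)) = 119 / 15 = 7.93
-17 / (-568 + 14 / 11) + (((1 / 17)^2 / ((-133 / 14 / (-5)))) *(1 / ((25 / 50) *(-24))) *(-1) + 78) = 445173624 / 5705149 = 78.03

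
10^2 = 100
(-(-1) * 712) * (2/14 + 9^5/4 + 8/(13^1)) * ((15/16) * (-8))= -7173936225/91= -78834464.01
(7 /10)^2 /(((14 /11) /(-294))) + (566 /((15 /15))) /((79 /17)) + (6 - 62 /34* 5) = 737283 /134300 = 5.49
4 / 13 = 0.31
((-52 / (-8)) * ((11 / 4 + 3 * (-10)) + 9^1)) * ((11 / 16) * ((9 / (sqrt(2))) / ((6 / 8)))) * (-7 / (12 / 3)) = 219219 * sqrt(2) / 256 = 1211.03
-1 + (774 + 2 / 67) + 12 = 52597 / 67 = 785.03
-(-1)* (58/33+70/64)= 3011/1056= 2.85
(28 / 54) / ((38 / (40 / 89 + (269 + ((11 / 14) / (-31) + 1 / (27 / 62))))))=283377737 / 76429818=3.71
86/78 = 43/39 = 1.10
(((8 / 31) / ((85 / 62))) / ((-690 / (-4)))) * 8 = 0.01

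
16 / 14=8 / 7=1.14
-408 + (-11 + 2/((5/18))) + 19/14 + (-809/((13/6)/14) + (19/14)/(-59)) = -151348096/26845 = -5637.85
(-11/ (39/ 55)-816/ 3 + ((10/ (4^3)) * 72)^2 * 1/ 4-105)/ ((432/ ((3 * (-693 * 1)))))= 69356749/ 39936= 1736.70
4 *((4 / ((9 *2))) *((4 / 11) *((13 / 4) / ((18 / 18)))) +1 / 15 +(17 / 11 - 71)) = -136868 / 495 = -276.50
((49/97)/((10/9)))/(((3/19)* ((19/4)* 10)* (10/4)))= 294/12125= 0.02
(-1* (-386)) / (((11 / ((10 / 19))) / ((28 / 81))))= 108080 / 16929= 6.38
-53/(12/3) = -53/4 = -13.25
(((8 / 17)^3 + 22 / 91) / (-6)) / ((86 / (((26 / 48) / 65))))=-77339 / 13841689680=-0.00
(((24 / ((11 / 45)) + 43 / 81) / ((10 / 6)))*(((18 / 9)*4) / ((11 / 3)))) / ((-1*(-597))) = 703624 / 3250665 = 0.22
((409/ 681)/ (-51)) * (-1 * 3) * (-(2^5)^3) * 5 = -67010560/ 11577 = -5788.25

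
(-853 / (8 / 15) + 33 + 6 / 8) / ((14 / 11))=-137775 / 112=-1230.13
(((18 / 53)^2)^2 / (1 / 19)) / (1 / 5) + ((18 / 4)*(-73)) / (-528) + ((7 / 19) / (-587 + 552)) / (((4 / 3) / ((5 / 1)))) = 97446755817 / 52771536928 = 1.85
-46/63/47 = -46/2961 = -0.02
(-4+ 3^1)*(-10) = 10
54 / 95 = 0.57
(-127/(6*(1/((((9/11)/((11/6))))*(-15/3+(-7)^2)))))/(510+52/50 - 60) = -28575/31009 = -0.92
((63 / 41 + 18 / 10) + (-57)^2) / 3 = 222243 / 205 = 1084.11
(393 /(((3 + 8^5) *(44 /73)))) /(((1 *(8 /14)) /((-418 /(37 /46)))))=-87759651 /4850108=-18.09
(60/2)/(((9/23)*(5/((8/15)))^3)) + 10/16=1454041/2025000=0.72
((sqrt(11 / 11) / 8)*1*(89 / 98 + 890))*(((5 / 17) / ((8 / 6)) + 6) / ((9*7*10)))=4103523 / 3731840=1.10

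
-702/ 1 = -702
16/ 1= 16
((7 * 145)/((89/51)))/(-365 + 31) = -51765/29726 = -1.74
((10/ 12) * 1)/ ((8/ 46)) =115/ 24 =4.79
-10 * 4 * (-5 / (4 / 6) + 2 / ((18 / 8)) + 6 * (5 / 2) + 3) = -4100 / 9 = -455.56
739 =739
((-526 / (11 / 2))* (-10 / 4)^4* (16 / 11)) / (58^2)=-164375 / 101761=-1.62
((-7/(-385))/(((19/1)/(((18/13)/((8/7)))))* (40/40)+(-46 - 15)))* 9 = -567/157025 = -0.00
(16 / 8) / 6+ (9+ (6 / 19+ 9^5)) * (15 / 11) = 50495069 / 627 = 80534.40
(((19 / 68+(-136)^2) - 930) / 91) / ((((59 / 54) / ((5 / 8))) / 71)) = 11449349595 / 1460368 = 7840.04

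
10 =10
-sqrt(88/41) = -1.47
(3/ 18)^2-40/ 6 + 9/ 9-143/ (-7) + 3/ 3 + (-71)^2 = 1274311/ 252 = 5056.79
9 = 9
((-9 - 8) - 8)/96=-25/96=-0.26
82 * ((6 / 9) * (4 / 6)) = 328 / 9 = 36.44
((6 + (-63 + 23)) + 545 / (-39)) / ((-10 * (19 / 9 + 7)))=5613 / 10660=0.53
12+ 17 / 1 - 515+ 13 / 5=-2417 / 5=-483.40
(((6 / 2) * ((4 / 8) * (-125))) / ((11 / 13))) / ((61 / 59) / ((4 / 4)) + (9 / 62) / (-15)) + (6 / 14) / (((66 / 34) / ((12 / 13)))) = -311779161 / 1442441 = -216.15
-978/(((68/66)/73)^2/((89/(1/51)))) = -757693777203/34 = -22285111094.21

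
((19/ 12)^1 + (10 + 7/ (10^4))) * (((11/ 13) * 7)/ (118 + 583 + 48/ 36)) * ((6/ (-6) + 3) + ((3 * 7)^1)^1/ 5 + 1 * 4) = 1.00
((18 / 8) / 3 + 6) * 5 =135 / 4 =33.75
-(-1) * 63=63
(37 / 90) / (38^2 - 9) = 37 / 129150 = 0.00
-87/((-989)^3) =87/967361669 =0.00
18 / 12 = 3 / 2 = 1.50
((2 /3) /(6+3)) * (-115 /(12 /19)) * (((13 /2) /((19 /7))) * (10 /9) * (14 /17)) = -366275 /12393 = -29.55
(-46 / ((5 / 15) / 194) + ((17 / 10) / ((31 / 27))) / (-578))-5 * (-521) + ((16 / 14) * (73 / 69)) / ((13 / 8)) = -1599338936873 / 66180660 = -24166.26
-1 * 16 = -16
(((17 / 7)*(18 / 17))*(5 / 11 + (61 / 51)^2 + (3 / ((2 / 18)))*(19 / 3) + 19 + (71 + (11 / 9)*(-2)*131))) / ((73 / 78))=-36559068 / 232067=-157.54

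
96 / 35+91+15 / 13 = 43178 / 455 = 94.90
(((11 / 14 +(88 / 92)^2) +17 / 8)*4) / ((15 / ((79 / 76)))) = 2984383 / 2814280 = 1.06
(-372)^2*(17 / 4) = 588132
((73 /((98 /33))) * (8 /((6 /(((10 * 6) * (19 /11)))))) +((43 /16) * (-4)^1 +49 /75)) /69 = 49783579 /1014300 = 49.08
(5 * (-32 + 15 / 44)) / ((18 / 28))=-246.24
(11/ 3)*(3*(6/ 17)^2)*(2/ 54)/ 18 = 22/ 7803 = 0.00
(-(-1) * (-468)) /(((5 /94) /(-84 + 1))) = 3651336 /5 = 730267.20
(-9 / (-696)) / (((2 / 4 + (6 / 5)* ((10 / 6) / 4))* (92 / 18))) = 27 / 10672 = 0.00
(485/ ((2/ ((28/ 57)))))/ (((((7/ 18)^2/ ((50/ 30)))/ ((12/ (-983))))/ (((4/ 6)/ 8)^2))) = -14550/ 130739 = -0.11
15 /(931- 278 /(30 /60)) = 1 /25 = 0.04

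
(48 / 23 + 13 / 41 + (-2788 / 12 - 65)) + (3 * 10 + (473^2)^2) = 141604647783104 / 2829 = 50054665176.07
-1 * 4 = -4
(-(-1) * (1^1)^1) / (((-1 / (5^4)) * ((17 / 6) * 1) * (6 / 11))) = -6875 / 17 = -404.41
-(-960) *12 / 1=11520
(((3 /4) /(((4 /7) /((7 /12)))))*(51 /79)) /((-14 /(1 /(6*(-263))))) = 119 /5318912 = 0.00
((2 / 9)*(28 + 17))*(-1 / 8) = -5 / 4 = -1.25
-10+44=34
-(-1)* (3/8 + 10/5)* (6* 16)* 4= 912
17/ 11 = 1.55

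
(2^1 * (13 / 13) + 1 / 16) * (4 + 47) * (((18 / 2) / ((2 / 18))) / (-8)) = -136323 / 128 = -1065.02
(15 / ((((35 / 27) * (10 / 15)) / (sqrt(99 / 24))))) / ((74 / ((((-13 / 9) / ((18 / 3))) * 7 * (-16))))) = 117 * sqrt(66) / 74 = 12.84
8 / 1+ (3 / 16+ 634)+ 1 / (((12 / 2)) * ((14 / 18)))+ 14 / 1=73517 / 112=656.40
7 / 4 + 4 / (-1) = -9 / 4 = -2.25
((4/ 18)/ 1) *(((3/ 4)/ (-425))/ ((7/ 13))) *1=-13/ 17850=-0.00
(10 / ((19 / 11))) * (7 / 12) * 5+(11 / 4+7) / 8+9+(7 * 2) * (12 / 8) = 48.10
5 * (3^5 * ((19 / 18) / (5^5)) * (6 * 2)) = 3078 / 625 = 4.92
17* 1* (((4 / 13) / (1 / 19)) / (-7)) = -1292 / 91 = -14.20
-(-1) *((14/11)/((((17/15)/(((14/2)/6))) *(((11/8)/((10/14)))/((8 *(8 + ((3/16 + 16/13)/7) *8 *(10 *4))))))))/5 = 2120960/26741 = 79.31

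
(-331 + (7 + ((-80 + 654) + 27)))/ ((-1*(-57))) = 277/ 57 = 4.86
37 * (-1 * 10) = -370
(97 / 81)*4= 388 / 81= 4.79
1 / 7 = 0.14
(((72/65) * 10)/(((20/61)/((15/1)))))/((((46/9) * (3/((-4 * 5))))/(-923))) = 14032440/23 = 610106.09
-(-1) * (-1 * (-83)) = 83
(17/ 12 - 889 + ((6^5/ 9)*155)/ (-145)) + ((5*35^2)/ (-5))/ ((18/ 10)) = -2491.73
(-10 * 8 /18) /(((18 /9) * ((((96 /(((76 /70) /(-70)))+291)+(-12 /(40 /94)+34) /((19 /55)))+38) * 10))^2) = -361 /1109489481000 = -0.00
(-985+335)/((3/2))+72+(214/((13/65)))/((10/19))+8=1679.67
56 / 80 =7 / 10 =0.70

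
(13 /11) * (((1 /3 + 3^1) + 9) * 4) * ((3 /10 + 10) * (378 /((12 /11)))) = 1040403 /5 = 208080.60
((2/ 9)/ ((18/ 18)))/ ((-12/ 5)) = -5/ 54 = -0.09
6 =6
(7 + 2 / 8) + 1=33 / 4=8.25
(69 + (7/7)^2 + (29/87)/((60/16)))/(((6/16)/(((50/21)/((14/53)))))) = 6686480/3969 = 1684.68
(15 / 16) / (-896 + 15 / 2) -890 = -890.00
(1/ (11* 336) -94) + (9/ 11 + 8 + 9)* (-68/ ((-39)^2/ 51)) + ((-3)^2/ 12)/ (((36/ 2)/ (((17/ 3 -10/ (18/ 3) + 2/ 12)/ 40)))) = -2018118911/ 14990976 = -134.62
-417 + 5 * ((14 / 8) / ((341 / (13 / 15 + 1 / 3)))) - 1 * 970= -945913 / 682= -1386.97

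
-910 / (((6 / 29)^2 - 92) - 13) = 765310 / 88269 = 8.67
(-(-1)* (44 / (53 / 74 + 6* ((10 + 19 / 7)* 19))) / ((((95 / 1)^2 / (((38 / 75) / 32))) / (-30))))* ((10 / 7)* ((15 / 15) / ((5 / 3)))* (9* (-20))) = 87912 / 356808125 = 0.00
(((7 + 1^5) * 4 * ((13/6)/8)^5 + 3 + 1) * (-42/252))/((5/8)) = -32221789/29859840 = -1.08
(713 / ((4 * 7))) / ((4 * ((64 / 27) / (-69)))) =-1328319 / 7168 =-185.31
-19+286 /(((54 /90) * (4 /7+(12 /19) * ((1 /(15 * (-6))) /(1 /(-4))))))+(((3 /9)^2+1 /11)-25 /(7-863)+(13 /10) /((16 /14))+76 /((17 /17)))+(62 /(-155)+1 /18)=5542839077 /6497040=853.13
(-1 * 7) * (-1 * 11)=77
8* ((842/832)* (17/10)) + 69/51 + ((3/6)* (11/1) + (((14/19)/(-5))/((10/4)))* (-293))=31818327/839800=37.89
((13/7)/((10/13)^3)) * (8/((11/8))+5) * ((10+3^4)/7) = 573.82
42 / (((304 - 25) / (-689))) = -9646 / 93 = -103.72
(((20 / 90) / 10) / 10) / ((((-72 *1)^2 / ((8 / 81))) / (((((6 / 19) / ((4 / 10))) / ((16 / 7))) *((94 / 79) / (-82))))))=-329 / 1550478723840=-0.00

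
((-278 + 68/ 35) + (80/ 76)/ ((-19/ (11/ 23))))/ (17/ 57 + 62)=-240693858/ 54312545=-4.43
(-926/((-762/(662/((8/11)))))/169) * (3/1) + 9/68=19.77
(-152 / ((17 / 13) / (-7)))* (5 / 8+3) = 2949.47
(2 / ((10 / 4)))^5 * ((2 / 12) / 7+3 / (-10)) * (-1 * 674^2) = 13490180096 / 328125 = 41112.93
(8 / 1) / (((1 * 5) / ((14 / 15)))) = 1.49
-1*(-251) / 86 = 251 / 86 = 2.92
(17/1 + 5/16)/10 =277/160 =1.73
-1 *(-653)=653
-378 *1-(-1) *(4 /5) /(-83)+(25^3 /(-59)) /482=-4467667187 /11801770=-378.56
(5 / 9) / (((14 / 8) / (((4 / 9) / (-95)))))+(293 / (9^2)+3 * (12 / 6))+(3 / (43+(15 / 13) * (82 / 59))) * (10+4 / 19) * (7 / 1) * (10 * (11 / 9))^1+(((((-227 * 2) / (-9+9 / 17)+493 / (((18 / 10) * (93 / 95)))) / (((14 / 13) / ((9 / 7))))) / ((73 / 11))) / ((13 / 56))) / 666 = 68.76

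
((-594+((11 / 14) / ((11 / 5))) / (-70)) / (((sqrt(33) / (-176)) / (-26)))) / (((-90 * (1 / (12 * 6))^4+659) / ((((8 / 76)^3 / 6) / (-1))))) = 8034420326400 * sqrt(33) / 330673792164793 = 0.14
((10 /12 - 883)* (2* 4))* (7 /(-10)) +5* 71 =79427 /15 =5295.13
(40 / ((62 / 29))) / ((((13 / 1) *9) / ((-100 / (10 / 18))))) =-11600 / 403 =-28.78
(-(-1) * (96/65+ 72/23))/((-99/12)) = -9184/16445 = -0.56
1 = 1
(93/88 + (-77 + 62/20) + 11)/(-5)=27211/2200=12.37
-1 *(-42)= 42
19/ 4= 4.75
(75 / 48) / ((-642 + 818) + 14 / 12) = 75 / 8504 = 0.01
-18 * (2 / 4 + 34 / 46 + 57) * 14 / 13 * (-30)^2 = -1016048.83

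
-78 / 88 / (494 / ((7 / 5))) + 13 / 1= 108659 / 8360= 13.00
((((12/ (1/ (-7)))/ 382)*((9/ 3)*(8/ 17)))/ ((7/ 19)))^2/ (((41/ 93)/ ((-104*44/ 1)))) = -3185672675328/ 432263369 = -7369.75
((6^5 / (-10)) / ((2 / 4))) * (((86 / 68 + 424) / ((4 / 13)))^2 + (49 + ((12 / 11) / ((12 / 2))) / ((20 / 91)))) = -472219058888469 / 158950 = -2970865422.39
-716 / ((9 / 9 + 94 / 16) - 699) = 1.03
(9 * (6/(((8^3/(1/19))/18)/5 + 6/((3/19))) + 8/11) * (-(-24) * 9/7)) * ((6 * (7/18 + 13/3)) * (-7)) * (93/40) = -3557662641/36157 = -98394.85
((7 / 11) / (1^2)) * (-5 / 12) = -35 / 132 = -0.27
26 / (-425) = -26 / 425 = -0.06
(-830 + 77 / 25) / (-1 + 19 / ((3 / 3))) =-2297 / 50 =-45.94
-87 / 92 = -0.95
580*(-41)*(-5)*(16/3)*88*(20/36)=31002074.07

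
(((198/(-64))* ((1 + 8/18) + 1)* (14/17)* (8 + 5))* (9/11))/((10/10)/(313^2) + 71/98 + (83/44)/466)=-12315936435803/135452781271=-90.92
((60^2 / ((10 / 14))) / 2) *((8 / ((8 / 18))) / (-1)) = -45360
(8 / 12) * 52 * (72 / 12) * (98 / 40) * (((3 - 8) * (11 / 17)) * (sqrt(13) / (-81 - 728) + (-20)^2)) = -11211200 / 17 + 28028 * sqrt(13) / 13753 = -659475.00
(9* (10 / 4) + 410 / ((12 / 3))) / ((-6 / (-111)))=4625 / 2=2312.50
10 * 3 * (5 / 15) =10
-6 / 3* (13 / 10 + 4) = -53 / 5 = -10.60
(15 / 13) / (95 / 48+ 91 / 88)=7920 / 20683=0.38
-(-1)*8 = 8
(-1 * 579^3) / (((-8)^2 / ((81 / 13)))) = -15722467659 / 832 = -18897196.71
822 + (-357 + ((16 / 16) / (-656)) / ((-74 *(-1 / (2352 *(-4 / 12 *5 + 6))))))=1410173 / 3034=464.79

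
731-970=-239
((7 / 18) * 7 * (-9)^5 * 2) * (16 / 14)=-367416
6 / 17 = 0.35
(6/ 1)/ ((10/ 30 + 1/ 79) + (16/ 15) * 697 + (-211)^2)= 790/ 5959867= 0.00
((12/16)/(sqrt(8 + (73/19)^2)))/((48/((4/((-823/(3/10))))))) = -19 * sqrt(913)/120223840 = -0.00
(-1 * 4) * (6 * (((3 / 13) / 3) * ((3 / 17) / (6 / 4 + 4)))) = -0.06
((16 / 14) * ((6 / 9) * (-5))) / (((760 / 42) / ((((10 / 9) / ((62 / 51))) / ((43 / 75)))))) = -8500 / 25327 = -0.34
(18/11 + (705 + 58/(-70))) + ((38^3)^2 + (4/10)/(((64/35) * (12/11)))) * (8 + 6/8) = 15579789643793671/591360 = 26345694067.56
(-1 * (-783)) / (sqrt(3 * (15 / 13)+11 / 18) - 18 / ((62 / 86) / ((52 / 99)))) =-279404755344 / 4568899663 - 273144069 * sqrt(24778) / 4568899663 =-70.56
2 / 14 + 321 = 2248 / 7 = 321.14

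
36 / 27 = 4 / 3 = 1.33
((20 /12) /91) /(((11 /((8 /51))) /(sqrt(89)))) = 40 * sqrt(89) /153153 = 0.00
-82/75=-1.09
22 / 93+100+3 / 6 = 18737 / 186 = 100.74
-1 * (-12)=12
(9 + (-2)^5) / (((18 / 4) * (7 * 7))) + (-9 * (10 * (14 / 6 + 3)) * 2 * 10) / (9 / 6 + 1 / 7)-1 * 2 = -5845.58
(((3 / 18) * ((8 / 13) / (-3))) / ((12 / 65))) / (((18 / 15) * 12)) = -25 / 1944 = -0.01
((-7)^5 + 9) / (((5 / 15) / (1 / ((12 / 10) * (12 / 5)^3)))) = -3037.83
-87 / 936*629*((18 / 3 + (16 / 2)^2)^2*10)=-2864772.44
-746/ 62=-12.03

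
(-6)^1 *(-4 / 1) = 24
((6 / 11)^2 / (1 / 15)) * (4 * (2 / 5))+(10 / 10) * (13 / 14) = 13669 / 1694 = 8.07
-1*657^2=-431649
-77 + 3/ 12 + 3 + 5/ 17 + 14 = -4043/ 68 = -59.46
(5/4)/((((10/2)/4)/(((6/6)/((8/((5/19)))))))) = 5/152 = 0.03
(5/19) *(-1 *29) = -145/19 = -7.63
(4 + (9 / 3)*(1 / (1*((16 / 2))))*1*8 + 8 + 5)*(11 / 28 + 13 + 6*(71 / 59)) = 170265 / 413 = 412.26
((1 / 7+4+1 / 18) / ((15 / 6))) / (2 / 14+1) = 529 / 360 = 1.47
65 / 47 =1.38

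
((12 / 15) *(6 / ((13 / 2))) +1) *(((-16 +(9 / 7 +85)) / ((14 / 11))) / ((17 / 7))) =305778 / 7735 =39.53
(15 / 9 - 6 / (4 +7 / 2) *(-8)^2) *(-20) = 2972 / 3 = 990.67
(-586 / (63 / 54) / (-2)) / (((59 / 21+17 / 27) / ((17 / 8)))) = 403461 / 2600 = 155.18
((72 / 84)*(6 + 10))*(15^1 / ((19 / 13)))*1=140.75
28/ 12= 2.33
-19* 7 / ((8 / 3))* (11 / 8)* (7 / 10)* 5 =-240.02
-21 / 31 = -0.68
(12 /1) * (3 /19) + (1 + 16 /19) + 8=223 /19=11.74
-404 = -404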